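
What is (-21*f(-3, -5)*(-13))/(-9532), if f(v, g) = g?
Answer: 1365/9532 ≈ 0.14320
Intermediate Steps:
(-21*f(-3, -5)*(-13))/(-9532) = (-21*(-5)*(-13))/(-9532) = (105*(-13))*(-1/9532) = -1365*(-1/9532) = 1365/9532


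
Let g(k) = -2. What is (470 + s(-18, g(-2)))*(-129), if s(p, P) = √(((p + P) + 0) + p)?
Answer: -60630 - 129*I*√38 ≈ -60630.0 - 795.21*I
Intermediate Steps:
s(p, P) = √(P + 2*p) (s(p, P) = √(((P + p) + 0) + p) = √((P + p) + p) = √(P + 2*p))
(470 + s(-18, g(-2)))*(-129) = (470 + √(-2 + 2*(-18)))*(-129) = (470 + √(-2 - 36))*(-129) = (470 + √(-38))*(-129) = (470 + I*√38)*(-129) = -60630 - 129*I*√38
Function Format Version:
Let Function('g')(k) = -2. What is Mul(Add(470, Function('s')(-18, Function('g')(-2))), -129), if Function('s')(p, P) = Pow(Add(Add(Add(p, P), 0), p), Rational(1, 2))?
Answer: Add(-60630, Mul(-129, I, Pow(38, Rational(1, 2)))) ≈ Add(-60630., Mul(-795.21, I))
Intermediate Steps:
Function('s')(p, P) = Pow(Add(P, Mul(2, p)), Rational(1, 2)) (Function('s')(p, P) = Pow(Add(Add(Add(P, p), 0), p), Rational(1, 2)) = Pow(Add(Add(P, p), p), Rational(1, 2)) = Pow(Add(P, Mul(2, p)), Rational(1, 2)))
Mul(Add(470, Function('s')(-18, Function('g')(-2))), -129) = Mul(Add(470, Pow(Add(-2, Mul(2, -18)), Rational(1, 2))), -129) = Mul(Add(470, Pow(Add(-2, -36), Rational(1, 2))), -129) = Mul(Add(470, Pow(-38, Rational(1, 2))), -129) = Mul(Add(470, Mul(I, Pow(38, Rational(1, 2)))), -129) = Add(-60630, Mul(-129, I, Pow(38, Rational(1, 2))))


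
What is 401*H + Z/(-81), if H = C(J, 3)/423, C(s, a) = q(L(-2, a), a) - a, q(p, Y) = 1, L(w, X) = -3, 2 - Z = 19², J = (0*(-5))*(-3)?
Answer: 9655/3807 ≈ 2.5361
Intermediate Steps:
J = 0 (J = 0*(-3) = 0)
Z = -359 (Z = 2 - 1*19² = 2 - 1*361 = 2 - 361 = -359)
C(s, a) = 1 - a
H = -2/423 (H = (1 - 1*3)/423 = (1 - 3)*(1/423) = -2*1/423 = -2/423 ≈ -0.0047281)
401*H + Z/(-81) = 401*(-2/423) - 359/(-81) = -802/423 - 359*(-1/81) = -802/423 + 359/81 = 9655/3807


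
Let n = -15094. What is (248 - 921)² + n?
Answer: 437835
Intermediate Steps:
(248 - 921)² + n = (248 - 921)² - 15094 = (-673)² - 15094 = 452929 - 15094 = 437835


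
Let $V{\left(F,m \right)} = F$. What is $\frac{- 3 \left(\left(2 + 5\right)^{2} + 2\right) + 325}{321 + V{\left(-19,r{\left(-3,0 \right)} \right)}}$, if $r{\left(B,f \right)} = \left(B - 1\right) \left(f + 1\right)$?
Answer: $\frac{86}{151} \approx 0.56954$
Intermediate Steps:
$r{\left(B,f \right)} = \left(1 + f\right) \left(-1 + B\right)$ ($r{\left(B,f \right)} = \left(-1 + B\right) \left(1 + f\right) = \left(1 + f\right) \left(-1 + B\right)$)
$\frac{- 3 \left(\left(2 + 5\right)^{2} + 2\right) + 325}{321 + V{\left(-19,r{\left(-3,0 \right)} \right)}} = \frac{- 3 \left(\left(2 + 5\right)^{2} + 2\right) + 325}{321 - 19} = \frac{- 3 \left(7^{2} + 2\right) + 325}{302} = \left(- 3 \left(49 + 2\right) + 325\right) \frac{1}{302} = \left(\left(-3\right) 51 + 325\right) \frac{1}{302} = \left(-153 + 325\right) \frac{1}{302} = 172 \cdot \frac{1}{302} = \frac{86}{151}$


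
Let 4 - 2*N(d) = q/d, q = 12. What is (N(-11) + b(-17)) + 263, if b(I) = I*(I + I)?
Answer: 9279/11 ≈ 843.54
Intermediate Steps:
b(I) = 2*I² (b(I) = I*(2*I) = 2*I²)
N(d) = 2 - 6/d
(N(-11) + b(-17)) + 263 = ((2 - 6/(-11)) + 2*(-17)²) + 263 = ((2 - 6*(-1/11)) + 2*289) + 263 = ((2 + 6/11) + 578) + 263 = (28/11 + 578) + 263 = 6386/11 + 263 = 9279/11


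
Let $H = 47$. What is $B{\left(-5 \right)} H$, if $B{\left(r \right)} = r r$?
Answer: $1175$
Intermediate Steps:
$B{\left(r \right)} = r^{2}$
$B{\left(-5 \right)} H = \left(-5\right)^{2} \cdot 47 = 25 \cdot 47 = 1175$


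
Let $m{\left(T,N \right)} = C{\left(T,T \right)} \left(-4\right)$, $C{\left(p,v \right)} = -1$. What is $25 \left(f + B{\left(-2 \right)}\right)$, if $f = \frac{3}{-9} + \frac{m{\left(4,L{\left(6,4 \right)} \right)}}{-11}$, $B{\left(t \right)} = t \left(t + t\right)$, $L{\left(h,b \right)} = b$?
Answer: $\frac{6025}{33} \approx 182.58$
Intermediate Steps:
$m{\left(T,N \right)} = 4$ ($m{\left(T,N \right)} = \left(-1\right) \left(-4\right) = 4$)
$B{\left(t \right)} = 2 t^{2}$ ($B{\left(t \right)} = t 2 t = 2 t^{2}$)
$f = - \frac{23}{33}$ ($f = \frac{3}{-9} + \frac{4}{-11} = 3 \left(- \frac{1}{9}\right) + 4 \left(- \frac{1}{11}\right) = - \frac{1}{3} - \frac{4}{11} = - \frac{23}{33} \approx -0.69697$)
$25 \left(f + B{\left(-2 \right)}\right) = 25 \left(- \frac{23}{33} + 2 \left(-2\right)^{2}\right) = 25 \left(- \frac{23}{33} + 2 \cdot 4\right) = 25 \left(- \frac{23}{33} + 8\right) = 25 \cdot \frac{241}{33} = \frac{6025}{33}$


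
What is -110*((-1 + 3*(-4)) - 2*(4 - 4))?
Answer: 1430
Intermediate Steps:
-110*((-1 + 3*(-4)) - 2*(4 - 4)) = -110*((-1 - 12) - 2*0) = -110*(-13 + 0) = -110*(-13) = 1430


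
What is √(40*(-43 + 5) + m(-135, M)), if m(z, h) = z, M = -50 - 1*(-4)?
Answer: I*√1655 ≈ 40.682*I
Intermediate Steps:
M = -46 (M = -50 + 4 = -46)
√(40*(-43 + 5) + m(-135, M)) = √(40*(-43 + 5) - 135) = √(40*(-38) - 135) = √(-1520 - 135) = √(-1655) = I*√1655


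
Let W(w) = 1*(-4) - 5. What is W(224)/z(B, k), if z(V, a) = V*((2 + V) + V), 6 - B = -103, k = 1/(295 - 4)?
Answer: -9/23980 ≈ -0.00037531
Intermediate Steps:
W(w) = -9 (W(w) = -4 - 5 = -9)
k = 1/291 ≈ 0.0034364
B = 109 (B = 6 - 1*(-103) = 6 + 103 = 109)
z(V, a) = V*(2 + 2*V)
W(224)/z(B, k) = -9*1/(218*(1 + 109)) = -9/(2*109*110) = -9/23980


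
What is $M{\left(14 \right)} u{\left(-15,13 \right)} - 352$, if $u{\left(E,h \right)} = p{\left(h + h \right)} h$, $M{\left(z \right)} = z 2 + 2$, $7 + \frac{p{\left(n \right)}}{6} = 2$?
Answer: $-12052$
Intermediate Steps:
$p{\left(n \right)} = -30$ ($p{\left(n \right)} = -42 + 6 \cdot 2 = -42 + 12 = -30$)
$M{\left(z \right)} = 2 + 2 z$ ($M{\left(z \right)} = 2 z + 2 = 2 + 2 z$)
$u{\left(E,h \right)} = - 30 h$
$M{\left(14 \right)} u{\left(-15,13 \right)} - 352 = \left(2 + 2 \cdot 14\right) \left(\left(-30\right) 13\right) - 352 = \left(2 + 28\right) \left(-390\right) - 352 = 30 \left(-390\right) - 352 = -11700 - 352 = -12052$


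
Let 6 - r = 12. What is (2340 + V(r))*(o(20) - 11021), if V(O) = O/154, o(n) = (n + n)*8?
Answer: -1928074077/77 ≈ -2.5040e+7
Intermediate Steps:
r = -6 (r = 6 - 1*12 = 6 - 12 = -6)
o(n) = 16*n (o(n) = (2*n)*8 = 16*n)
V(O) = O/154 (V(O) = O*(1/154) = O/154)
(2340 + V(r))*(o(20) - 11021) = (2340 + (1/154)*(-6))*(16*20 - 11021) = (2340 - 3/77)*(320 - 11021) = (180177/77)*(-10701) = -1928074077/77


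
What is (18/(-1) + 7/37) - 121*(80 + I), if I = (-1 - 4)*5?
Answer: -246894/37 ≈ -6672.8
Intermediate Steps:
I = -25 (I = -5*5 = -25)
(18/(-1) + 7/37) - 121*(80 + I) = (18/(-1) + 7/37) - 121*(80 - 25) = (18*(-1) + 7*(1/37)) - 121*55 = (-18 + 7/37) - 6655 = -659/37 - 6655 = -246894/37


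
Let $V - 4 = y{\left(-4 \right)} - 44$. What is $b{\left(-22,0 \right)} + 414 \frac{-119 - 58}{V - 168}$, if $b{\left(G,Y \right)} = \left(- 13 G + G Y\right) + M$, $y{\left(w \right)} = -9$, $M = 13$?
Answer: $\frac{138161}{217} \approx 636.69$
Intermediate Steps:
$V = -49$ ($V = 4 - 53 = -49$)
$b{\left(G,Y \right)} = 13 - 13 G + G Y$ ($b{\left(G,Y \right)} = \left(- 13 G + G Y\right) + 13 = 13 - 13 G + G Y$)
$b{\left(-22,0 \right)} + 414 \frac{-119 - 58}{V - 168} = \left(13 - -286 - 0\right) + 414 \frac{-119 - 58}{-49 - 168} = \left(13 + 286 + 0\right) + 414 \left(- \frac{177}{-217}\right) = 299 + 414 \left(\left(-177\right) \left(- \frac{1}{217}\right)\right) = 299 + 414 \cdot \frac{177}{217} = 299 + \frac{73278}{217} = \frac{138161}{217}$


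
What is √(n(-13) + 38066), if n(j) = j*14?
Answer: 2*√9471 ≈ 194.64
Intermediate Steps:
n(j) = 14*j
√(n(-13) + 38066) = √(14*(-13) + 38066) = √(-182 + 38066) = √37884 = 2*√9471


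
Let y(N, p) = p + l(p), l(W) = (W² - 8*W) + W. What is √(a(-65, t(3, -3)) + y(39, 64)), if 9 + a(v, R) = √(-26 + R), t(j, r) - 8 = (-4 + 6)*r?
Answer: √(3703 + 2*I*√6) ≈ 60.852 + 0.0403*I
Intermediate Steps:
t(j, r) = 8 + 2*r (t(j, r) = 8 + (-4 + 6)*r = 8 + 2*r)
l(W) = W² - 7*W
a(v, R) = -9 + √(-26 + R)
y(N, p) = p + p*(-7 + p)
√(a(-65, t(3, -3)) + y(39, 64)) = √((-9 + √(-26 + (8 + 2*(-3)))) + 64*(-6 + 64)) = √((-9 + √(-26 + (8 - 6))) + 64*58) = √((-9 + √(-26 + 2)) + 3712) = √((-9 + √(-24)) + 3712) = √((-9 + 2*I*√6) + 3712) = √(3703 + 2*I*√6)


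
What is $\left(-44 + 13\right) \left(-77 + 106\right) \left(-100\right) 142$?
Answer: $12765800$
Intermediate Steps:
$\left(-44 + 13\right) \left(-77 + 106\right) \left(-100\right) 142 = \left(-31\right) 29 \left(-100\right) 142 = \left(-899\right) \left(-100\right) 142 = 89900 \cdot 142 = 12765800$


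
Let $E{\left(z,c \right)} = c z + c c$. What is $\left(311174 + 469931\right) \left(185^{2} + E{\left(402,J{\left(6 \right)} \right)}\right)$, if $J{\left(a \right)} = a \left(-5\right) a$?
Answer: $-4479637175$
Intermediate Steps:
$J{\left(a \right)} = - 5 a^{2}$ ($J{\left(a \right)} = - 5 a a = - 5 a^{2}$)
$E{\left(z,c \right)} = c^{2} + c z$ ($E{\left(z,c \right)} = c z + c^{2} = c^{2} + c z$)
$\left(311174 + 469931\right) \left(185^{2} + E{\left(402,J{\left(6 \right)} \right)}\right) = \left(311174 + 469931\right) \left(185^{2} + - 5 \cdot 6^{2} \left(- 5 \cdot 6^{2} + 402\right)\right) = 781105 \left(34225 + \left(-5\right) 36 \left(\left(-5\right) 36 + 402\right)\right) = 781105 \left(34225 - 180 \left(-180 + 402\right)\right) = 781105 \left(34225 - 39960\right) = 781105 \left(-5735\right) = -4479637175$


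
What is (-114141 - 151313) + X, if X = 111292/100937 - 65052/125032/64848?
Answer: -18103993342786141845/68200398333536 ≈ -2.6545e+5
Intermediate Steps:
X = 75196444323499/68200398333536 (X = 111292*(1/100937) - 65052*1/125032*(1/64848) = 111292/100937 - 16263/31258*1/64848 = 111292/100937 - 5421/675672928 = 75196444323499/68200398333536 ≈ 1.1026)
(-114141 - 151313) + X = (-114141 - 151313) + 75196444323499/68200398333536 = -265454 + 75196444323499/68200398333536 = -18103993342786141845/68200398333536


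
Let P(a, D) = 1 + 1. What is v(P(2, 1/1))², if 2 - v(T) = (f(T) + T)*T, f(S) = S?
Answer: 36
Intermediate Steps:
P(a, D) = 2
v(T) = 2 - 2*T² (v(T) = 2 - (T + T)*T = 2 - 2*T*T = 2 - 2*T²)
v(P(2, 1/1))² = (2 - 2*2²)² = (2 - 2*4)² = (2 - 8)² = (-6)² = 36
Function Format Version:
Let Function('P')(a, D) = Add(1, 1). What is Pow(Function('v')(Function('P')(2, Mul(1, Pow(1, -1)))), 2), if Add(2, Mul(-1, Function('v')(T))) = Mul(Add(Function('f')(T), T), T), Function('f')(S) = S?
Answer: 36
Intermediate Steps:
Function('P')(a, D) = 2
Function('v')(T) = Add(2, Mul(-2, Pow(T, 2))) (Function('v')(T) = Add(2, Mul(-1, Mul(Add(T, T), T))) = Add(2, Mul(-1, Mul(Mul(2, T), T))) = Add(2, Mul(-1, Mul(2, Pow(T, 2)))) = Add(2, Mul(-2, Pow(T, 2))))
Pow(Function('v')(Function('P')(2, Mul(1, Pow(1, -1)))), 2) = Pow(Add(2, Mul(-2, Pow(2, 2))), 2) = Pow(Add(2, Mul(-2, 4)), 2) = Pow(Add(2, -8), 2) = Pow(-6, 2) = 36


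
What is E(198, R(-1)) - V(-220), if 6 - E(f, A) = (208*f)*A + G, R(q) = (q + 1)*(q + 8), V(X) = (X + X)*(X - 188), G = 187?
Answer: -179701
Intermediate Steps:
V(X) = 2*X*(-188 + X) (V(X) = (2*X)*(-188 + X) = 2*X*(-188 + X))
R(q) = (1 + q)*(8 + q)
E(f, A) = -181 - 208*A*f (E(f, A) = 6 - ((208*f)*A + 187) = 6 - (208*A*f + 187) = 6 - (187 + 208*A*f) = 6 + (-187 - 208*A*f) = -181 - 208*A*f)
E(198, R(-1)) - V(-220) = (-181 - 208*(8 + (-1)**2 + 9*(-1))*198) - 2*(-220)*(-188 - 220) = (-181 - 208*(8 + 1 - 9)*198) - 2*(-220)*(-408) = (-181 - 208*0*198) - 1*179520 = (-181 + 0) - 179520 = -181 - 179520 = -179701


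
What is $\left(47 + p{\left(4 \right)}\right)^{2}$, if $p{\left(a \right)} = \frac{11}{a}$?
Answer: $\frac{39601}{16} \approx 2475.1$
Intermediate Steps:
$\left(47 + p{\left(4 \right)}\right)^{2} = \left(47 + \frac{11}{4}\right)^{2} = \left(\frac{199}{4}\right)^{2} = \frac{39601}{16}$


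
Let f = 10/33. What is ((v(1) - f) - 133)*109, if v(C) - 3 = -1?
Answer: -472297/33 ≈ -14312.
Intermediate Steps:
v(C) = 2 (v(C) = 3 - 1 = 2)
f = 10/33 (f = 10*(1/33) = 10/33 ≈ 0.30303)
((v(1) - f) - 133)*109 = ((2 - 1*10/33) - 133)*109 = ((2 - 10/33) - 133)*109 = (56/33 - 133)*109 = -4333/33*109 = -472297/33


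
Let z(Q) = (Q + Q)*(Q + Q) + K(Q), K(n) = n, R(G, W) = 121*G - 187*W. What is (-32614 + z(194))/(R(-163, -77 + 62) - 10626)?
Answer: -29531/6886 ≈ -4.2886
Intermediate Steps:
R(G, W) = -187*W + 121*G
z(Q) = Q + 4*Q**2 (z(Q) = (Q + Q)*(Q + Q) + Q = (2*Q)*(2*Q) + Q = 4*Q**2 + Q = Q + 4*Q**2)
(-32614 + z(194))/(R(-163, -77 + 62) - 10626) = (-32614 + 194*(1 + 4*194))/((-187*(-77 + 62) + 121*(-163)) - 10626) = (-32614 + 194*(1 + 776))/((-187*(-15) - 19723) - 10626) = (-32614 + 194*777)/((2805 - 19723) - 10626) = (-32614 + 150738)/(-16918 - 10626) = 118124/(-27544) = 118124*(-1/27544) = -29531/6886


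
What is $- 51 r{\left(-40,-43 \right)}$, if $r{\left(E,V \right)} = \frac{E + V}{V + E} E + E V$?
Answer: $-85680$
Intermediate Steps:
$r{\left(E,V \right)} = E + E V$ ($r{\left(E,V \right)} = \frac{E + V}{E + V} E + E V = 1 E + E V = E + E V$)
$- 51 r{\left(-40,-43 \right)} = - 51 \left(- 40 \left(1 - 43\right)\right) = - 51 \left(\left(-40\right) \left(-42\right)\right) = \left(-51\right) 1680 = -85680$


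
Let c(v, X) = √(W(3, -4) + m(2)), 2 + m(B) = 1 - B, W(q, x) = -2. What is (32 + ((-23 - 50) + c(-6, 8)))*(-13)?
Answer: 533 - 13*I*√5 ≈ 533.0 - 29.069*I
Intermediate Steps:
m(B) = -1 - B (m(B) = -2 + (1 - B) = -1 - B)
c(v, X) = I*√5 (c(v, X) = √(-2 + (-1 - 1*2)) = √(-2 + (-1 - 2)) = √(-2 - 3) = √(-5) = I*√5)
(32 + ((-23 - 50) + c(-6, 8)))*(-13) = (32 + ((-23 - 50) + I*√5))*(-13) = (32 + (-73 + I*√5))*(-13) = (-41 + I*√5)*(-13) = 533 - 13*I*√5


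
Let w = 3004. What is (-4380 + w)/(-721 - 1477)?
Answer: 688/1099 ≈ 0.62602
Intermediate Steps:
(-4380 + w)/(-721 - 1477) = (-4380 + 3004)/(-721 - 1477) = -1376/(-2198) = -1376*(-1/2198) = 688/1099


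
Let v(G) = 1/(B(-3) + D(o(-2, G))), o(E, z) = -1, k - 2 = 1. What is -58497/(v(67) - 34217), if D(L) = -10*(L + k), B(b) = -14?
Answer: 662966/387793 ≈ 1.7096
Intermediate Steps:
k = 3 (k = 2 + 1 = 3)
D(L) = -30 - 10*L (D(L) = -10*(L + 3) = -10*(3 + L) = -30 - 10*L)
v(G) = -1/34 (v(G) = 1/(-14 + (-30 - 10*(-1))) = 1/(-14 + (-30 + 10)) = 1/(-14 - 20) = 1/(-34) = -1/34)
-58497/(v(67) - 34217) = -58497/(-1/34 - 34217) = -58497/(-1163379/34) = -58497*(-34/1163379) = 662966/387793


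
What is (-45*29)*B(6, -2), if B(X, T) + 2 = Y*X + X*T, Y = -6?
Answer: 65250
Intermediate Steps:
B(X, T) = -2 - 6*X + T*X (B(X, T) = -2 + (-6*X + X*T) = -2 + (-6*X + T*X) = -2 - 6*X + T*X)
(-45*29)*B(6, -2) = (-45*29)*(-2 - 6*6 - 2*6) = -1305*(-2 - 36 - 12) = -1305*(-50) = 65250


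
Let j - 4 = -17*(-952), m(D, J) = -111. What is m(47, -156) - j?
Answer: -16299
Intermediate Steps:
j = 16188 (j = 4 - 17*(-952) = 4 + 16184 = 16188)
m(47, -156) - j = -111 - 1*16188 = -111 - 16188 = -16299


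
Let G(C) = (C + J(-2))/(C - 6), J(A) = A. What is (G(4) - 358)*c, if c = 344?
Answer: -123496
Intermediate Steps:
G(C) = (-2 + C)/(-6 + C) (G(C) = (C - 2)/(C - 6) = (-2 + C)/(-6 + C))
(G(4) - 358)*c = ((-2 + 4)/(-6 + 4) - 358)*344 = (2/(-2) - 358)*344 = (-1/2*2 - 358)*344 = (-1 - 358)*344 = -359*344 = -123496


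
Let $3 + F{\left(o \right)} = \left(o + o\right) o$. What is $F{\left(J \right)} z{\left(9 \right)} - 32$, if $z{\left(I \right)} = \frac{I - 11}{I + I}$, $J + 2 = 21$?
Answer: $- \frac{1007}{9} \approx -111.89$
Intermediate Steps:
$J = 19$ ($J = -2 + 21 = 19$)
$F{\left(o \right)} = -3 + 2 o^{2}$ ($F{\left(o \right)} = -3 + \left(o + o\right) o = -3 + 2 o o = -3 + 2 o^{2}$)
$z{\left(I \right)} = \frac{-11 + I}{2 I}$
$F{\left(J \right)} z{\left(9 \right)} - 32 = \left(-3 + 2 \cdot 19^{2}\right) \frac{-11 + 9}{2 \cdot 9} - 32 = \left(-3 + 2 \cdot 361\right) \frac{1}{2} \cdot \frac{1}{9} \left(-2\right) - 32 = \left(-3 + 722\right) \left(- \frac{1}{9}\right) - 32 = 719 \left(- \frac{1}{9}\right) - 32 = - \frac{719}{9} - 32 = - \frac{1007}{9}$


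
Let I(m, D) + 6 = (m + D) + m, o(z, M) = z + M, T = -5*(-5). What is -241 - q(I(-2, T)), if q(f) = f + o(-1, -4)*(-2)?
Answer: -266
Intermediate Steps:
T = 25
o(z, M) = M + z
I(m, D) = -6 + D + 2*m (I(m, D) = -6 + ((m + D) + m) = -6 + ((D + m) + m) = -6 + (D + 2*m) = -6 + D + 2*m)
q(f) = 10 + f (q(f) = f + (-4 - 1)*(-2) = f - 5*(-2) = f + 10 = 10 + f)
-241 - q(I(-2, T)) = -241 - (10 + (-6 + 25 + 2*(-2))) = -241 - (10 + (-6 + 25 - 4)) = -241 - (10 + 15) = -241 - 1*25 = -241 - 25 = -266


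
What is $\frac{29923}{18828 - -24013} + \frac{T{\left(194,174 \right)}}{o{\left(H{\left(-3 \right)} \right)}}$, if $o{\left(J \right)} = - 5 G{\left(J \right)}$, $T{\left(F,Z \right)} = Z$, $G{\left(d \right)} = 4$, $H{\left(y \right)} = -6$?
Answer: $- \frac{3427937}{428410} \approx -8.0015$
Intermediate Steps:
$o{\left(J \right)} = -20$ ($o{\left(J \right)} = \left(-5\right) 4 = -20$)
$\frac{29923}{18828 - -24013} + \frac{T{\left(194,174 \right)}}{o{\left(H{\left(-3 \right)} \right)}} = \frac{29923}{18828 - -24013} + \frac{174}{-20} = \frac{29923}{18828 + 24013} + 174 \left(- \frac{1}{20}\right) = \frac{29923}{42841} - \frac{87}{10} = - \frac{3427937}{428410}$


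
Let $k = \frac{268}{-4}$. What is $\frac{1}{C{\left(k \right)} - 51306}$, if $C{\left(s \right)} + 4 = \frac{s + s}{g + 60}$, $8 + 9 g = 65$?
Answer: $- \frac{199}{10211092} \approx -1.9489 \cdot 10^{-5}$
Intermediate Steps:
$g = \frac{19}{3}$ ($g = - \frac{8}{9} + \frac{1}{9} \cdot 65 = - \frac{8}{9} + \frac{65}{9} = \frac{19}{3} \approx 6.3333$)
$k = -67$ ($k = 268 \left(- \frac{1}{4}\right) = -67$)
$C{\left(s \right)} = -4 + \frac{6 s}{199}$ ($C{\left(s \right)} = -4 + \frac{s + s}{\frac{19}{3} + 60} = -4 + \frac{2 s}{\frac{199}{3}} = -4 + 2 s \frac{3}{199} = -4 + \frac{6 s}{199}$)
$\frac{1}{C{\left(k \right)} - 51306} = \frac{1}{\left(-4 + \frac{6}{199} \left(-67\right)\right) - 51306} = \frac{1}{\left(-4 - \frac{402}{199}\right) - 51306} = \frac{1}{- \frac{1198}{199} - 51306} = \frac{1}{- \frac{10211092}{199}} = - \frac{199}{10211092}$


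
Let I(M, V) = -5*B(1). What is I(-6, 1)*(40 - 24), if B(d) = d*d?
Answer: -80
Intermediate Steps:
B(d) = d²
I(M, V) = -5 (I(M, V) = -5*1² = -5*1 = -5)
I(-6, 1)*(40 - 24) = -5*(40 - 24) = -5*16 = -80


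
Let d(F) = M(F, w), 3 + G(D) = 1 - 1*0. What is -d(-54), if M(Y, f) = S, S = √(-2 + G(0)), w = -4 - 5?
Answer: -2*I ≈ -2.0*I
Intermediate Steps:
G(D) = -2 (G(D) = -3 + (1 - 1*0) = -3 + (1 + 0) = -3 + 1 = -2)
w = -9
S = 2*I (S = √(-2 - 2) = √(-4) = 2*I ≈ 2.0*I)
M(Y, f) = 2*I
d(F) = 2*I
-d(-54) = -2*I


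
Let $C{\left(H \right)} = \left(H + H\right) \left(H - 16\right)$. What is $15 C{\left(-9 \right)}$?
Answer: $6750$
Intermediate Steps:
$C{\left(H \right)} = 2 H \left(-16 + H\right)$
$15 C{\left(-9 \right)} = 15 \cdot 2 \left(-9\right) \left(-16 - 9\right) = 15 \cdot 2 \left(-9\right) \left(-25\right) = 15 \cdot 450 = 6750$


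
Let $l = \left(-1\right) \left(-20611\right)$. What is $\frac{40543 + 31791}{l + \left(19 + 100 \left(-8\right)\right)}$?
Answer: $\frac{36167}{9915} \approx 3.6477$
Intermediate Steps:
$l = 20611$
$\frac{40543 + 31791}{l + \left(19 + 100 \left(-8\right)\right)} = \frac{40543 + 31791}{20611 + \left(19 + 100 \left(-8\right)\right)} = \frac{72334}{20611 + \left(19 - 800\right)} = \frac{72334}{20611 - 781} = \frac{72334}{19830} = 72334 \cdot \frac{1}{19830} = \frac{36167}{9915}$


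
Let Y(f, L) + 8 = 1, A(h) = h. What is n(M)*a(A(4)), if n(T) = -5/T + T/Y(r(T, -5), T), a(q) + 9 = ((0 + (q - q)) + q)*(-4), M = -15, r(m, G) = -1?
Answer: -1300/21 ≈ -61.905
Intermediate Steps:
Y(f, L) = -7 (Y(f, L) = -8 + 1 = -7)
a(q) = -9 - 4*q (a(q) = -9 + ((0 + (q - q)) + q)*(-4) = -9 + ((0 + 0) + q)*(-4) = -9 + (0 + q)*(-4) = -9 + q*(-4) = -9 - 4*q)
n(T) = -5/T - T/7 (n(T) = -5/T + T/(-7) = -5/T + T*(-1/7) = -5/T - T/7)
n(M)*a(A(4)) = (-5/(-15) - 1/7*(-15))*(-9 - 4*4) = (-5*(-1/15) + 15/7)*(-9 - 16) = (1/3 + 15/7)*(-25) = (52/21)*(-25) = -1300/21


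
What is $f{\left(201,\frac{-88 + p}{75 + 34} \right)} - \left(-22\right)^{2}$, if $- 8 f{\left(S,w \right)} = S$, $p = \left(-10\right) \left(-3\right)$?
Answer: $- \frac{4073}{8} \approx -509.13$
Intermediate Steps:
$p = 30$
$f{\left(S,w \right)} = - \frac{S}{8}$
$f{\left(201,\frac{-88 + p}{75 + 34} \right)} - \left(-22\right)^{2} = \left(- \frac{1}{8}\right) 201 - \left(-22\right)^{2} = - \frac{201}{8} - 484 = - \frac{4073}{8}$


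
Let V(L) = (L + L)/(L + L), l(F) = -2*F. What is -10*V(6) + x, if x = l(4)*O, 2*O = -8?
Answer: 22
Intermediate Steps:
O = -4 (O = (½)*(-8) = -4)
x = 32 (x = -2*4*(-4) = -8*(-4) = 32)
V(L) = 1 (V(L) = (2*L)/((2*L)) = (2*L)*(1/(2*L)) = 1)
-10*V(6) + x = -10*1 + 32 = -10 + 32 = 22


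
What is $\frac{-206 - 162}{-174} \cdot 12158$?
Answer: $\frac{2237072}{87} \approx 25713.0$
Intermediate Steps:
$\frac{-206 - 162}{-174} \cdot 12158 = \left(-368\right) \left(- \frac{1}{174}\right) 12158 = \frac{184}{87} \cdot 12158 = \frac{2237072}{87}$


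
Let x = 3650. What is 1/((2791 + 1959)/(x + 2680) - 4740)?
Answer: -633/2999945 ≈ -0.00021100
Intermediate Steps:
1/((2791 + 1959)/(x + 2680) - 4740) = 1/((2791 + 1959)/(3650 + 2680) - 4740) = 1/(4750/6330 - 4740) = 1/(4750*(1/6330) - 4740) = 1/(475/633 - 4740) = 1/(-2999945/633) = -633/2999945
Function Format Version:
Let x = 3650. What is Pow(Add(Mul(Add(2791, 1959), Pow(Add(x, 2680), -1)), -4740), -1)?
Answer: Rational(-633, 2999945) ≈ -0.00021100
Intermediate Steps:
Pow(Add(Mul(Add(2791, 1959), Pow(Add(x, 2680), -1)), -4740), -1) = Pow(Add(Mul(Add(2791, 1959), Pow(Add(3650, 2680), -1)), -4740), -1) = Pow(Add(Mul(4750, Pow(6330, -1)), -4740), -1) = Pow(Add(Mul(4750, Rational(1, 6330)), -4740), -1) = Pow(Add(Rational(475, 633), -4740), -1) = Pow(Rational(-2999945, 633), -1) = Rational(-633, 2999945)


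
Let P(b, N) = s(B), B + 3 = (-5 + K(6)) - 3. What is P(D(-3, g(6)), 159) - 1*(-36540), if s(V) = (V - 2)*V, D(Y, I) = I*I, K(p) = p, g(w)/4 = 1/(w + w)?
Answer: 36575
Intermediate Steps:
g(w) = 2/w (g(w) = 4/(w + w) = 4/((2*w)) = 4*(1/(2*w)) = 2/w)
B = -5 (B = -3 + ((-5 + 6) - 3) = -3 + (1 - 3) = -3 - 2 = -5)
D(Y, I) = I²
s(V) = V*(-2 + V) (s(V) = (-2 + V)*V = V*(-2 + V))
P(b, N) = 35 (P(b, N) = -5*(-2 - 5) = -5*(-7) = 35)
P(D(-3, g(6)), 159) - 1*(-36540) = 35 - 1*(-36540) = 35 + 36540 = 36575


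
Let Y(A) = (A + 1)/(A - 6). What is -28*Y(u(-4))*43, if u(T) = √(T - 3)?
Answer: -28 + 196*I*√7 ≈ -28.0 + 518.57*I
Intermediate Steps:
u(T) = √(-3 + T)
Y(A) = (1 + A)/(-6 + A)
-28*Y(u(-4))*43 = -28*(1 + √(-3 - 4))/(-6 + √(-3 - 4))*43 = -28*(1 + √(-7))/(-6 + √(-7))*43 = -28*(1 + I*√7)/(-6 + I*√7)*43 = -1204*(1 + I*√7)/(-6 + I*√7)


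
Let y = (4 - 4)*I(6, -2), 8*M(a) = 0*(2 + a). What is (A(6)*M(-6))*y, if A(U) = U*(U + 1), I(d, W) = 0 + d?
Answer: 0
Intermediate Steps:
I(d, W) = d
M(a) = 0 (M(a) = (0*(2 + a))/8 = (⅛)*0 = 0)
A(U) = U*(1 + U)
y = 0 (y = (4 - 4)*6 = 0*6 = 0)
(A(6)*M(-6))*y = ((6*(1 + 6))*0)*0 = ((6*7)*0)*0 = (42*0)*0 = 0*0 = 0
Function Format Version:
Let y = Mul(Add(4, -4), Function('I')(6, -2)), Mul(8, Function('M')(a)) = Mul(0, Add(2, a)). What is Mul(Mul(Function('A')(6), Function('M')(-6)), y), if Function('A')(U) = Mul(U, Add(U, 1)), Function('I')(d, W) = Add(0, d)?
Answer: 0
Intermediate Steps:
Function('I')(d, W) = d
Function('M')(a) = 0 (Function('M')(a) = Mul(Rational(1, 8), Mul(0, Add(2, a))) = Mul(Rational(1, 8), 0) = 0)
Function('A')(U) = Mul(U, Add(1, U))
y = 0 (y = Mul(Add(4, -4), 6) = Mul(0, 6) = 0)
Mul(Mul(Function('A')(6), Function('M')(-6)), y) = Mul(Mul(Mul(6, Add(1, 6)), 0), 0) = Mul(Mul(Mul(6, 7), 0), 0) = Mul(Mul(42, 0), 0) = Mul(0, 0) = 0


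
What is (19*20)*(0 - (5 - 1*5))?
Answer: 0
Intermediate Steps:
(19*20)*(0 - (5 - 1*5)) = 380*(0 - (5 - 5)) = 380*(0 - 1*0) = 380*(0 + 0) = 380*0 = 0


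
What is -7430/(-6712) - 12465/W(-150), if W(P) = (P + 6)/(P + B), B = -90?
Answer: -69717185/3356 ≈ -20774.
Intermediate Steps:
W(P) = (6 + P)/(-90 + P) (W(P) = (P + 6)/(P - 90) = (6 + P)/(-90 + P))
-7430/(-6712) - 12465/W(-150) = -7430/(-6712) - 12465*(-90 - 150)/(6 - 150) = -7430*(-1/6712) - 12465/(-144/(-240)) = 3715/3356 - 12465/((-1/240*(-144))) = 3715/3356 - 12465/⅗ = 3715/3356 - 12465*5/3 = 3715/3356 - 20775 = -69717185/3356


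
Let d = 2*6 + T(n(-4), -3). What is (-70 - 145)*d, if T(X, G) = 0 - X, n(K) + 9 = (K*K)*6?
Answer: 16125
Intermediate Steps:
n(K) = -9 + 6*K² (n(K) = -9 + (K*K)*6 = -9 + K²*6 = -9 + 6*K²)
T(X, G) = -X
d = -75 (d = 2*6 - (-9 + 6*(-4)²) = 12 - (-9 + 6*16) = 12 - (-9 + 96) = 12 - 1*87 = 12 - 87 = -75)
(-70 - 145)*d = (-70 - 145)*(-75) = -215*(-75) = 16125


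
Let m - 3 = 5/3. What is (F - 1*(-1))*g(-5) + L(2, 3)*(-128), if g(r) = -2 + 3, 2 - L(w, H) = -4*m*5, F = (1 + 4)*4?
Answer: -36545/3 ≈ -12182.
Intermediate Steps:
F = 20 (F = 5*4 = 20)
m = 14/3 (m = 3 + 5/3 = 14/3 ≈ 4.6667)
L(w, H) = 286/3 (L(w, H) = 2 - (-4*14/3)*5 = 2 - (-56)*5/3 = 2 - 1*(-280/3) = 2 + 280/3 = 286/3)
g(r) = 1
(F - 1*(-1))*g(-5) + L(2, 3)*(-128) = (20 - 1*(-1))*1 + (286/3)*(-128) = (20 + 1)*1 - 36608/3 = 21*1 - 36608/3 = 21 - 36608/3 = -36545/3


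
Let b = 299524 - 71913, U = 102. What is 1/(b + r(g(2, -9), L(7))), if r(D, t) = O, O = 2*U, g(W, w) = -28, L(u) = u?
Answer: 1/227815 ≈ 4.3895e-6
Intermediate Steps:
b = 227611
O = 204 (O = 2*102 = 204)
r(D, t) = 204
1/(b + r(g(2, -9), L(7))) = 1/(227611 + 204) = 1/227815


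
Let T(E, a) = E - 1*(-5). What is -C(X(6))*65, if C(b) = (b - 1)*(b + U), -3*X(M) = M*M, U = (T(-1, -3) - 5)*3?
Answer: -12675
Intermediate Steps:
T(E, a) = 5 + E (T(E, a) = E + 5 = 5 + E)
U = -3 (U = ((5 - 1) - 5)*3 = (4 - 5)*3 = -1*3 = -3)
X(M) = -M²/3 (X(M) = -M*M/3 = -M²/3)
C(b) = (-1 + b)*(-3 + b) (C(b) = (b - 1)*(b - 3) = (-1 + b)*(-3 + b))
-C(X(6))*65 = -(3 + (-⅓*6²)² - (-4)*6²/3)*65 = -(3 + (-⅓*36)² - (-4)*36/3)*65 = -(3 + (-12)² - 4*(-12))*65 = -(3 + 144 + 48)*65 = -195*65 = -1*12675 = -12675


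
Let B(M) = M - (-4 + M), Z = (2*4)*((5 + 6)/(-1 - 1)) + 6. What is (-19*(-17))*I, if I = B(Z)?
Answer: 1292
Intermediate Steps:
Z = -38 (Z = 8*(11/(-2)) + 6 = 8*(11*(-½)) + 6 = 8*(-11/2) + 6 = -44 + 6 = -38)
B(M) = 4 (B(M) = M + (4 - M) = 4)
I = 4
(-19*(-17))*I = -19*(-17)*4 = 323*4 = 1292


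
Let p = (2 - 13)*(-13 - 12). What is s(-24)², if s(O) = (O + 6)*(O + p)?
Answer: 20412324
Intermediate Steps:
p = 275 (p = -11*(-25) = 275)
s(O) = (6 + O)*(275 + O) (s(O) = (O + 6)*(O + 275) = (6 + O)*(275 + O))
s(-24)² = (1650 + (-24)² + 281*(-24))² = (1650 + 576 - 6744)² = (-4518)² = 20412324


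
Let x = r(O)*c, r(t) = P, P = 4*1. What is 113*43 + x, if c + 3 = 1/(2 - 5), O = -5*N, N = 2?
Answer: 14537/3 ≈ 4845.7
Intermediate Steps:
P = 4
O = -10 (O = -5*2 = -10)
c = -10/3 (c = -3 + 1/(2 - 5) = -3 + 1/(-3) = -3 - ⅓ = -10/3 ≈ -3.3333)
r(t) = 4
x = -40/3 (x = 4*(-10/3) = -40/3 ≈ -13.333)
113*43 + x = 113*43 - 40/3 = 4859 - 40/3 = 14537/3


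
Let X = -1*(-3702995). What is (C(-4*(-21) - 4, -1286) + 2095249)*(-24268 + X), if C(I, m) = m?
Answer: 7703118225101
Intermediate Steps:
X = 3702995
(C(-4*(-21) - 4, -1286) + 2095249)*(-24268 + X) = (-1286 + 2095249)*(-24268 + 3702995) = 2093963*3678727 = 7703118225101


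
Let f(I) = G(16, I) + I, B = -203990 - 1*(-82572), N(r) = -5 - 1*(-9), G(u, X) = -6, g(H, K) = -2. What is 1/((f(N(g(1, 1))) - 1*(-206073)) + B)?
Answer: 1/84653 ≈ 1.1813e-5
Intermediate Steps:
N(r) = 4 (N(r) = -5 + 9 = 4)
B = -121418 (B = -203990 + 82572 = -121418)
f(I) = -6 + I
1/((f(N(g(1, 1))) - 1*(-206073)) + B) = 1/(((-6 + 4) - 1*(-206073)) - 121418) = 1/((-2 + 206073) - 121418) = 1/(206071 - 121418) = 1/84653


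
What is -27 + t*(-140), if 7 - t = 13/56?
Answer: -1949/2 ≈ -974.50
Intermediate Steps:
t = 379/56 (t = 7 - 13/56 = 379/56 ≈ 6.7679)
-27 + t*(-140) = -27 + (379/56)*(-140) = -27 - 1895/2 = -1949/2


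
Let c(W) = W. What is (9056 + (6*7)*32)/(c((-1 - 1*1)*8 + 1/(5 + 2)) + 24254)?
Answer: 72800/169667 ≈ 0.42908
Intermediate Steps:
(9056 + (6*7)*32)/(c((-1 - 1*1)*8 + 1/(5 + 2)) + 24254) = (9056 + (6*7)*32)/(((-1 - 1*1)*8 + 1/(5 + 2)) + 24254) = (9056 + 42*32)/(((-1 - 1)*8 + 1/7) + 24254) = (9056 + 1344)/((-2*8 + ⅐) + 24254) = 10400/((-16 + ⅐) + 24254) = 10400/(-111/7 + 24254) = 10400/(169667/7) = 10400*(7/169667) = 72800/169667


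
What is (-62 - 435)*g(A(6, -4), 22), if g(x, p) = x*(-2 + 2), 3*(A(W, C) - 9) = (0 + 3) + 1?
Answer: 0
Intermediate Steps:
A(W, C) = 31/3 (A(W, C) = 9 + ((0 + 3) + 1)/3 = 9 + (3 + 1)/3 = 9 + (⅓)*4 = 9 + 4/3 = 31/3)
g(x, p) = 0 (g(x, p) = x*0 = 0)
(-62 - 435)*g(A(6, -4), 22) = (-62 - 435)*0 = -497*0 = 0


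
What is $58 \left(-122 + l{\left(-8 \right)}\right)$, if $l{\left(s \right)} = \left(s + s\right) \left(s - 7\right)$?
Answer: $6844$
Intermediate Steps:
$l{\left(s \right)} = 2 s \left(-7 + s\right)$
$58 \left(-122 + l{\left(-8 \right)}\right) = 58 \left(-122 + 2 \left(-8\right) \left(-7 - 8\right)\right) = 58 \left(-122 + 2 \left(-8\right) \left(-15\right)\right) = 58 \left(-122 + 240\right) = 58 \cdot 118 = 6844$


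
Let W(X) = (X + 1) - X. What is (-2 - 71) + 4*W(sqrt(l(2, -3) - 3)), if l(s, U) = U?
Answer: -69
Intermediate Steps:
W(X) = 1 (W(X) = (1 + X) - X = 1)
(-2 - 71) + 4*W(sqrt(l(2, -3) - 3)) = (-2 - 71) + 4*1 = -73 + 4 = -69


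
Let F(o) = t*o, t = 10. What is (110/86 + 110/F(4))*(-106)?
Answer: -36729/86 ≈ -427.08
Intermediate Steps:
F(o) = 10*o
(110/86 + 110/F(4))*(-106) = (110/86 + 110/((10*4)))*(-106) = (110*(1/86) + 110/40)*(-106) = (55/43 + 110*(1/40))*(-106) = (55/43 + 11/4)*(-106) = (693/172)*(-106) = -36729/86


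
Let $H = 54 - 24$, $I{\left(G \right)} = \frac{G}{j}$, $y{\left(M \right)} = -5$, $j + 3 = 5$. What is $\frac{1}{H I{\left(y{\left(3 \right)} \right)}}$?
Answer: $- \frac{1}{75} \approx -0.013333$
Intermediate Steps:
$j = 2$ ($j = -3 + 5 = 2$)
$I{\left(G \right)} = \frac{G}{2}$
$H = 30$
$\frac{1}{H I{\left(y{\left(3 \right)} \right)}} = \frac{1}{30 \cdot \frac{1}{2} \left(-5\right)} = \frac{1}{30 \left(- \frac{5}{2}\right)} = \frac{1}{-75} = - \frac{1}{75}$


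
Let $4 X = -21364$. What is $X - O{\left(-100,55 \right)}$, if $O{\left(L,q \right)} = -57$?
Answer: $-5284$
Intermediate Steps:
$X = -5341$ ($X = \frac{1}{4} \left(-21364\right) = -5341$)
$X - O{\left(-100,55 \right)} = -5341 - -57 = -5341 + 57 = -5284$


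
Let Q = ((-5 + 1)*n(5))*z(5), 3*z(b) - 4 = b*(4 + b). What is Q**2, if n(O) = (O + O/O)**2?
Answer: 5531904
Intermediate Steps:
z(b) = 4/3 + b*(4 + b)/3 (z(b) = 4/3 + (b*(4 + b))/3 = 4/3 + b*(4 + b)/3)
n(O) = (1 + O)**2 (n(O) = (O + 1)**2 = (1 + O)**2)
Q = -2352 (Q = ((-5 + 1)*(1 + 5)**2)*(4/3 + (1/3)*5**2 + (4/3)*5) = (-4*6**2)*(4/3 + (1/3)*25 + 20/3) = (-4*36)*(4/3 + 25/3 + 20/3) = -144*49/3 = -2352)
Q**2 = (-2352)**2 = 5531904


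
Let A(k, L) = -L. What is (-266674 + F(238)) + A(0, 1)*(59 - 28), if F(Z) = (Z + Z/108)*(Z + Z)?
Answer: -4113937/27 ≈ -1.5237e+5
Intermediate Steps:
F(Z) = 109*Z²/54 (F(Z) = (Z + Z*(1/108))*(2*Z) = (Z + Z/108)*(2*Z) = (109*Z/108)*(2*Z) = 109*Z²/54)
(-266674 + F(238)) + A(0, 1)*(59 - 28) = (-266674 + (109/54)*238²) + (-1*1)*(59 - 28) = (-266674 + (109/54)*56644) - 1*31 = (-266674 + 3087098/27) - 31 = -4113100/27 - 31 = -4113937/27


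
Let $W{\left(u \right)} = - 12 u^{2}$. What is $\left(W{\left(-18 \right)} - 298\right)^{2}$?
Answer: $17522596$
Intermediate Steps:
$\left(W{\left(-18 \right)} - 298\right)^{2} = \left(- 12 \left(-18\right)^{2} - 298\right)^{2} = \left(\left(-12\right) 324 - 298\right)^{2} = \left(-3888 - 298\right)^{2} = \left(-4186\right)^{2} = 17522596$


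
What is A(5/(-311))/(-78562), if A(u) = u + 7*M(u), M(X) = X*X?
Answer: 690/3799297601 ≈ 1.8161e-7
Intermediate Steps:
M(X) = X²
A(u) = u + 7*u²
A(5/(-311))/(-78562) = ((5/(-311))*(1 + 7*(5/(-311))))/(-78562) = ((5*(-1/311))*(1 + 7*(5*(-1/311))))*(-1/78562) = -5*(1 + 7*(-5/311))/311*(-1/78562) = -5*(1 - 35/311)/311*(-1/78562) = -5/311*276/311*(-1/78562) = -1380/96721*(-1/78562) = 690/3799297601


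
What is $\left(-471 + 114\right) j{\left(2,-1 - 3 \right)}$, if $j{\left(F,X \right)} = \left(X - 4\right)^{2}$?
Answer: $-22848$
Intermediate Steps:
$j{\left(F,X \right)} = \left(-4 + X\right)^{2}$
$\left(-471 + 114\right) j{\left(2,-1 - 3 \right)} = \left(-471 + 114\right) \left(-4 - 4\right)^{2} = - 357 \left(-4 - 4\right)^{2} = - 357 \left(-8\right)^{2} = \left(-357\right) 64 = -22848$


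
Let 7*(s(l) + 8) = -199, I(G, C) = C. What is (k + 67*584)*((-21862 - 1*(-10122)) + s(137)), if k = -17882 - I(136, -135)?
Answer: -1762542735/7 ≈ -2.5179e+8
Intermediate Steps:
k = -17747 (k = -17882 - 1*(-135) = -17882 + 135 = -17747)
s(l) = -255/7 (s(l) = -8 + (⅐)*(-199) = -8 - 199/7 = -255/7)
(k + 67*584)*((-21862 - 1*(-10122)) + s(137)) = (-17747 + 67*584)*((-21862 - 1*(-10122)) - 255/7) = (-17747 + 39128)*((-21862 + 10122) - 255/7) = 21381*(-11740 - 255/7) = 21381*(-82435/7) = -1762542735/7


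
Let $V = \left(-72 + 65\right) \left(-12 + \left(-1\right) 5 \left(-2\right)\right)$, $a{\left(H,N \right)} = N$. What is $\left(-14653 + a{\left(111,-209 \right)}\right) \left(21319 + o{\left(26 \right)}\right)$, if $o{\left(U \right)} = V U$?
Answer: $-322252746$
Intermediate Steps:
$V = 14$ ($V = - 7 \left(-12 - -10\right) = - 7 \left(-12 + 10\right) = \left(-7\right) \left(-2\right) = 14$)
$o{\left(U \right)} = 14 U$
$\left(-14653 + a{\left(111,-209 \right)}\right) \left(21319 + o{\left(26 \right)}\right) = \left(-14653 - 209\right) \left(21319 + 14 \cdot 26\right) = - 14862 \left(21319 + 364\right) = \left(-14862\right) 21683 = -322252746$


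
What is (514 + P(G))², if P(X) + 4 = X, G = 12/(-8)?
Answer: 1034289/4 ≈ 2.5857e+5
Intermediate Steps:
G = -3/2 (G = 12*(-⅛) = -3/2 ≈ -1.5000)
P(X) = -4 + X
(514 + P(G))² = (514 + (-4 - 3/2))² = (514 - 11/2)² = (1017/2)² = 1034289/4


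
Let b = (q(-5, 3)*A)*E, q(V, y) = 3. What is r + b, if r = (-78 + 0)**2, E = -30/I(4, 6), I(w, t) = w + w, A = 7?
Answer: 24021/4 ≈ 6005.3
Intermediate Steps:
I(w, t) = 2*w
E = -15/4 (E = -30/(2*4) = -30/8 = -30*1/8 = -15/4 ≈ -3.7500)
r = 6084 (r = (-78)**2 = 6084)
b = -315/4 (b = (3*7)*(-15/4) = 21*(-15/4) = -315/4 ≈ -78.750)
r + b = 6084 - 315/4 = 24021/4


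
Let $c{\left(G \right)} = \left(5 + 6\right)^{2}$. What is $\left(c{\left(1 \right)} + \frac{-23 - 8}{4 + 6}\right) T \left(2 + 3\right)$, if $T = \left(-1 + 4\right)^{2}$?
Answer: $\frac{10611}{2} \approx 5305.5$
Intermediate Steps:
$c{\left(G \right)} = 121$ ($c{\left(G \right)} = 11^{2} = 121$)
$T = 9$ ($T = 3^{2} = 9$)
$\left(c{\left(1 \right)} + \frac{-23 - 8}{4 + 6}\right) T \left(2 + 3\right) = \left(121 + \frac{-23 - 8}{4 + 6}\right) 9 \left(2 + 3\right) = \left(121 - \frac{31}{10}\right) 9 \cdot 5 = \left(121 - \frac{31}{10}\right) 45 = \frac{1179}{10} \cdot 45 = \frac{10611}{2}$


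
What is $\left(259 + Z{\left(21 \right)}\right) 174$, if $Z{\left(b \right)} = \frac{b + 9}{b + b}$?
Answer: $\frac{316332}{7} \approx 45190.0$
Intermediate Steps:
$Z{\left(b \right)} = \frac{9 + b}{2 b}$
$\left(259 + Z{\left(21 \right)}\right) 174 = \left(259 + \frac{9 + 21}{2 \cdot 21}\right) 174 = \left(259 + \frac{1}{2} \cdot \frac{1}{21} \cdot 30\right) 174 = \left(259 + \frac{5}{7}\right) 174 = \frac{1818}{7} \cdot 174 = \frac{316332}{7}$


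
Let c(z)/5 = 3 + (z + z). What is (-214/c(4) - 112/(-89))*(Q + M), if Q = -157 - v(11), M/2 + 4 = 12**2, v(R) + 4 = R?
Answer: -1494776/4895 ≈ -305.37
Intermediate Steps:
v(R) = -4 + R
M = 280 (M = -8 + 2*12**2 = -8 + 2*144 = -8 + 288 = 280)
c(z) = 15 + 10*z (c(z) = 5*(3 + (z + z)) = 5*(3 + 2*z) = 15 + 10*z)
Q = -164 (Q = -157 - (-4 + 11) = -157 - 1*7 = -157 - 7 = -164)
(-214/c(4) - 112/(-89))*(Q + M) = (-214/(15 + 10*4) - 112/(-89))*(-164 + 280) = (-214/(15 + 40) - 112*(-1/89))*116 = (-214/55 + 112/89)*116 = -12886/4895*116 = -1494776/4895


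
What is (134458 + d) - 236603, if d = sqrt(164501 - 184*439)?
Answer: -102145 + 5*sqrt(3349) ≈ -1.0186e+5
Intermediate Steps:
d = 5*sqrt(3349) (d = sqrt(164501 - 80776) = sqrt(83725) = 5*sqrt(3349) ≈ 289.35)
(134458 + d) - 236603 = (134458 + 5*sqrt(3349)) - 236603 = -102145 + 5*sqrt(3349)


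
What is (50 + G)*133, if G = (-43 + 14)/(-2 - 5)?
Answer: 7201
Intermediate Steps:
G = 29/7 (G = -29/(-7) = -29*(-1/7) = 29/7 ≈ 4.1429)
(50 + G)*133 = (50 + 29/7)*133 = (379/7)*133 = 7201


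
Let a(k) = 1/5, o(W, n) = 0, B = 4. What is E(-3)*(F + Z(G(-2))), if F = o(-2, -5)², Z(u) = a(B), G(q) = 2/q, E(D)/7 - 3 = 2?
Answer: 7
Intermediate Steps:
E(D) = 35 (E(D) = 21 + 7*2 = 21 + 14 = 35)
a(k) = ⅕
Z(u) = ⅕
F = 0 (F = 0² = 0)
E(-3)*(F + Z(G(-2))) = 35*(0 + ⅕) = 35*(⅕) = 7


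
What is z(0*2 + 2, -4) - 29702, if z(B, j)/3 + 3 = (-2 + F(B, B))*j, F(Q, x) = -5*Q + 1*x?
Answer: -29591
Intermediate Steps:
F(Q, x) = x - 5*Q (F(Q, x) = -5*Q + x = x - 5*Q)
z(B, j) = -9 + 3*j*(-2 - 4*B) (z(B, j) = -9 + 3*((-2 + (B - 5*B))*j) = -9 + 3*((-2 - 4*B)*j) = -9 + 3*(j*(-2 - 4*B)) = -9 + 3*j*(-2 - 4*B))
z(0*2 + 2, -4) - 29702 = (-9 - 6*(-4) - 12*(0*2 + 2)*(-4)) - 29702 = (-9 + 24 - 12*(0 + 2)*(-4)) - 29702 = (-9 + 24 - 12*2*(-4)) - 29702 = (-9 + 24 + 96) - 29702 = 111 - 29702 = -29591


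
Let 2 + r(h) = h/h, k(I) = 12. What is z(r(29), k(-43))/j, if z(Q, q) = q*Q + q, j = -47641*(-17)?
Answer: 0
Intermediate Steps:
r(h) = -1 (r(h) = -2 + h/h = -2 + 1 = -1)
j = 809897
z(Q, q) = q + Q*q (z(Q, q) = Q*q + q = q + Q*q)
z(r(29), k(-43))/j = (12*(1 - 1))/809897 = (12*0)*(1/809897) = 0*(1/809897) = 0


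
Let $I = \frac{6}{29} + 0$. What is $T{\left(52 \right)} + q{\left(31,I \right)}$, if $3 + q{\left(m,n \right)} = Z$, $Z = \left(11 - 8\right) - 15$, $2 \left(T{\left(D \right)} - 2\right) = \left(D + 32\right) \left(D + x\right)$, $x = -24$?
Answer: $1163$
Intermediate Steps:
$T{\left(D \right)} = 2 + \frac{\left(-24 + D\right) \left(32 + D\right)}{2}$ ($T{\left(D \right)} = 2 + \frac{\left(D + 32\right) \left(D - 24\right)}{2} = 2 + \frac{\left(32 + D\right) \left(-24 + D\right)}{2} = 2 + \frac{\left(-24 + D\right) \left(32 + D\right)}{2}$)
$I = \frac{6}{29}$ ($I = 6 \cdot \frac{1}{29} + 0 = \frac{6}{29} + 0 = \frac{6}{29} \approx 0.2069$)
$Z = -12$ ($Z = 3 - 15 = -12$)
$q{\left(m,n \right)} = -15$ ($q{\left(m,n \right)} = -3 - 12 = -15$)
$T{\left(52 \right)} + q{\left(31,I \right)} = \left(-382 + \frac{52^{2}}{2} + 4 \cdot 52\right) - 15 = \left(-382 + \frac{1}{2} \cdot 2704 + 208\right) - 15 = \left(-382 + 1352 + 208\right) - 15 = 1178 - 15 = 1163$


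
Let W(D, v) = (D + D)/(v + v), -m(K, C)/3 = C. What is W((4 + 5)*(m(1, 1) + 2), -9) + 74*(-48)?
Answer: -3551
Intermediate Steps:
m(K, C) = -3*C
W(D, v) = D/v (W(D, v) = (2*D)/((2*v)) = (2*D)*(1/(2*v)) = D/v)
W((4 + 5)*(m(1, 1) + 2), -9) + 74*(-48) = ((4 + 5)*(-3*1 + 2))/(-9) + 74*(-48) = (9*(-3 + 2))*(-⅑) - 3552 = (9*(-1))*(-⅑) - 3552 = -9*(-⅑) - 3552 = 1 - 3552 = -3551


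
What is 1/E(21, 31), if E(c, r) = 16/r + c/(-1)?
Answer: -31/635 ≈ -0.048819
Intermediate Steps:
E(c, r) = -c + 16/r (E(c, r) = 16/r + c*(-1) = 16/r - c = -c + 16/r)
1/E(21, 31) = 1/(-1*21 + 16/31) = 1/(-21 + 16*(1/31)) = 1/(-21 + 16/31) = 1/(-635/31) = -31/635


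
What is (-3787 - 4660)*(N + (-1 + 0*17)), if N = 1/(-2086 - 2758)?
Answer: 40925715/4844 ≈ 8448.8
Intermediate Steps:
N = -1/4844 (N = 1/(-4844) = -1/4844 ≈ -0.00020644)
(-3787 - 4660)*(N + (-1 + 0*17)) = (-3787 - 4660)*(-1/4844 + (-1 + 0*17)) = -8447*(-1/4844 + (-1 + 0)) = -8447*(-1/4844 - 1) = -8447*(-4845/4844) = 40925715/4844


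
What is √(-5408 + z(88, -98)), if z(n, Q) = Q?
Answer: I*√5506 ≈ 74.202*I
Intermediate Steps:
√(-5408 + z(88, -98)) = √(-5408 - 98) = √(-5506) = I*√5506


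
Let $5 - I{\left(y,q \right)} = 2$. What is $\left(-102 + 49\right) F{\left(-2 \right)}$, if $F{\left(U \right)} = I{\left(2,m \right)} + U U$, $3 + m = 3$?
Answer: $-371$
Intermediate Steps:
$m = 0$ ($m = -3 + 3 = 0$)
$I{\left(y,q \right)} = 3$ ($I{\left(y,q \right)} = 5 - 2 = 3$)
$F{\left(U \right)} = 3 + U^{2}$ ($F{\left(U \right)} = 3 + U U = 3 + U^{2}$)
$\left(-102 + 49\right) F{\left(-2 \right)} = \left(-102 + 49\right) \left(3 + \left(-2\right)^{2}\right) = - 53 \left(3 + 4\right) = \left(-53\right) 7 = -371$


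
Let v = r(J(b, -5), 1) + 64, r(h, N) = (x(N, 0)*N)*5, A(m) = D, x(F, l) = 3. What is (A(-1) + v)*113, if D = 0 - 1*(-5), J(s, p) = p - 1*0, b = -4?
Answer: 9492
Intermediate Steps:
J(s, p) = p (J(s, p) = p + 0 = p)
D = 5 (D = 0 + 5 = 5)
A(m) = 5
r(h, N) = 15*N (r(h, N) = (3*N)*5 = 15*N)
v = 79 (v = 15*1 + 64 = 15 + 64 = 79)
(A(-1) + v)*113 = (5 + 79)*113 = 84*113 = 9492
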